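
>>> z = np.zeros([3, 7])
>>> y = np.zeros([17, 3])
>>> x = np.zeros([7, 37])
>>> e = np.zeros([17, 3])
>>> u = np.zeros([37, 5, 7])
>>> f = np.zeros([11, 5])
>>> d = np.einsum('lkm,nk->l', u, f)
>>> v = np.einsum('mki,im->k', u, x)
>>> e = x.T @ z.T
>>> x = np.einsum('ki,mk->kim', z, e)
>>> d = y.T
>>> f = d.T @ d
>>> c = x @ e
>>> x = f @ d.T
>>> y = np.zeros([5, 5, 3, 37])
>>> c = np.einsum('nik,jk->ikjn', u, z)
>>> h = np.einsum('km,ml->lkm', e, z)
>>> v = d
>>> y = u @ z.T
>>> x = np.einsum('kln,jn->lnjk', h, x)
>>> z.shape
(3, 7)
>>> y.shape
(37, 5, 3)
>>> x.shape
(37, 3, 17, 7)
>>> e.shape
(37, 3)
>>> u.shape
(37, 5, 7)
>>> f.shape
(17, 17)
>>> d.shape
(3, 17)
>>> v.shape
(3, 17)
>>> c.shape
(5, 7, 3, 37)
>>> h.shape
(7, 37, 3)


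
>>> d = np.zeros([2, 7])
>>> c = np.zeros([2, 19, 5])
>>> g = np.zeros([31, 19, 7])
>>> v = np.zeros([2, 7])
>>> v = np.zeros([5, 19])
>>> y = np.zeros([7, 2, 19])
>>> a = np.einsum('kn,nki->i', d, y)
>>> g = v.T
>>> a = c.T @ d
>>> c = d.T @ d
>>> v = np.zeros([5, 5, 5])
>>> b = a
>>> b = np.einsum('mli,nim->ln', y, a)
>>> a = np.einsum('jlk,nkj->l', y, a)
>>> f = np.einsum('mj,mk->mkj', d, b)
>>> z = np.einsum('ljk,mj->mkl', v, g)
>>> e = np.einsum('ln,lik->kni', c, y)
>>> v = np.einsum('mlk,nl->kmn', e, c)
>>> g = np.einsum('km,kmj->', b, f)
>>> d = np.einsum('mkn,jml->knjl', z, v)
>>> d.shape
(5, 5, 2, 7)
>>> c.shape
(7, 7)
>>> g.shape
()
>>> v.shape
(2, 19, 7)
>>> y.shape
(7, 2, 19)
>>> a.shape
(2,)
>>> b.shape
(2, 5)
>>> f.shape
(2, 5, 7)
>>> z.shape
(19, 5, 5)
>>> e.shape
(19, 7, 2)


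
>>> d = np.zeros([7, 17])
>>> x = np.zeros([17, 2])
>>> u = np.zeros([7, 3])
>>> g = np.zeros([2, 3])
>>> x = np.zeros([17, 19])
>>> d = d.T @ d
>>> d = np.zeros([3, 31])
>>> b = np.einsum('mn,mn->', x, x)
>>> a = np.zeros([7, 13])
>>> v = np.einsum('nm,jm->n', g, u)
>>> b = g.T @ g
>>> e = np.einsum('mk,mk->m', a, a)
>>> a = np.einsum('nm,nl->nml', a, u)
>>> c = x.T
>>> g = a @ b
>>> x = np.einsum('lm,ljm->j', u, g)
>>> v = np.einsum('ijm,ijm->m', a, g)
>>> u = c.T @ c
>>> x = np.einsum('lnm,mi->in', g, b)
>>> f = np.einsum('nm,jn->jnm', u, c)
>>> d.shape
(3, 31)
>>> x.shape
(3, 13)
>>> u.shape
(17, 17)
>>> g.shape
(7, 13, 3)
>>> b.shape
(3, 3)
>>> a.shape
(7, 13, 3)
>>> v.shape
(3,)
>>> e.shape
(7,)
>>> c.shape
(19, 17)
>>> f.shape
(19, 17, 17)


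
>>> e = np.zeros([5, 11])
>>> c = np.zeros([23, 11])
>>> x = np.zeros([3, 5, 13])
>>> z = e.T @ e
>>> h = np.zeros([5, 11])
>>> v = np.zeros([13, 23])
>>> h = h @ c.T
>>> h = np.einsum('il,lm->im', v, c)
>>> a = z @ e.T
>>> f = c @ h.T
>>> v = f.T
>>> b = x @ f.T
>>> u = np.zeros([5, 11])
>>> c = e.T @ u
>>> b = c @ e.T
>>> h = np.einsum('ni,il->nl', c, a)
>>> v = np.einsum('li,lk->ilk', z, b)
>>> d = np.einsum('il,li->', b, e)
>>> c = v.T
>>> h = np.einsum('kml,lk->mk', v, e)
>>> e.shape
(5, 11)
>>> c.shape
(5, 11, 11)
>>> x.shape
(3, 5, 13)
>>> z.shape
(11, 11)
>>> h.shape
(11, 11)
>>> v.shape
(11, 11, 5)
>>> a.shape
(11, 5)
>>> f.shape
(23, 13)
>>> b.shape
(11, 5)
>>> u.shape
(5, 11)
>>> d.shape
()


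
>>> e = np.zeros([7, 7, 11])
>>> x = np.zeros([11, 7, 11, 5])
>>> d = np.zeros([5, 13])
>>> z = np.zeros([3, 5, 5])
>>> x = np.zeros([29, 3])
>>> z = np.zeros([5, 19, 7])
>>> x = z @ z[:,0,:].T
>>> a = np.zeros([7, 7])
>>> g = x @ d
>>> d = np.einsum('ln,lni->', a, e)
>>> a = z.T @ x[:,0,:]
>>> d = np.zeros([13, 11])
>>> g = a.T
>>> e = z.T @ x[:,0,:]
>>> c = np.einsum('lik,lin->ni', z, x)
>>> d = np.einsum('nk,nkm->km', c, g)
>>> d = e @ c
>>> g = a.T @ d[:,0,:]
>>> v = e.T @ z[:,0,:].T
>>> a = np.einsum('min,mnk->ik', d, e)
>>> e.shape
(7, 19, 5)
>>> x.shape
(5, 19, 5)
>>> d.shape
(7, 19, 19)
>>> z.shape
(5, 19, 7)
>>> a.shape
(19, 5)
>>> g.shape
(5, 19, 19)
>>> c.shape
(5, 19)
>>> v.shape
(5, 19, 5)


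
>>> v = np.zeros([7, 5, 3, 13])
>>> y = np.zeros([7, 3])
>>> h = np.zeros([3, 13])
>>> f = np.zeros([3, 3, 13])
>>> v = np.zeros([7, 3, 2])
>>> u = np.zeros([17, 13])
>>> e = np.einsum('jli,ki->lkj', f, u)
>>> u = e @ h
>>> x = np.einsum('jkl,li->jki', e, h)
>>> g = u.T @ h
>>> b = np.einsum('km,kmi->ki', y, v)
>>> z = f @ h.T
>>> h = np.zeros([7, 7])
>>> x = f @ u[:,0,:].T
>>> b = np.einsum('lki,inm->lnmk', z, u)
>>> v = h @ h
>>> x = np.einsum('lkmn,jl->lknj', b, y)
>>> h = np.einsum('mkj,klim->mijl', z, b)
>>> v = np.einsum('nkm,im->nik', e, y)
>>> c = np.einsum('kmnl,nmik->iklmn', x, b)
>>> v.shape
(3, 7, 17)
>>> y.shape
(7, 3)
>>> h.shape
(3, 13, 3, 17)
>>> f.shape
(3, 3, 13)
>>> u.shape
(3, 17, 13)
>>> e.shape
(3, 17, 3)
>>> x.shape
(3, 17, 3, 7)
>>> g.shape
(13, 17, 13)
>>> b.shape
(3, 17, 13, 3)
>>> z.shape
(3, 3, 3)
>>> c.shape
(13, 3, 7, 17, 3)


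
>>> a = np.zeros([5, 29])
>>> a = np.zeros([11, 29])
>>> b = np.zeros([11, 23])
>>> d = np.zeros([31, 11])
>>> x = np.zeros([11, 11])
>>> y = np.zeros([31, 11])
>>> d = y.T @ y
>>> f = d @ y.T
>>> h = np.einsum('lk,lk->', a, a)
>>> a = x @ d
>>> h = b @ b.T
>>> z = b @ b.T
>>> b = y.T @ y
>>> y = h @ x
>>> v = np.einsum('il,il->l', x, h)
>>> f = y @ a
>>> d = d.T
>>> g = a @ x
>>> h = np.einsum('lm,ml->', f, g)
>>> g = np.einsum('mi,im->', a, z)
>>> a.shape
(11, 11)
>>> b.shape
(11, 11)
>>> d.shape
(11, 11)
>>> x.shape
(11, 11)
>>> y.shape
(11, 11)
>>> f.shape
(11, 11)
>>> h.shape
()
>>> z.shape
(11, 11)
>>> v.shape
(11,)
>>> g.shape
()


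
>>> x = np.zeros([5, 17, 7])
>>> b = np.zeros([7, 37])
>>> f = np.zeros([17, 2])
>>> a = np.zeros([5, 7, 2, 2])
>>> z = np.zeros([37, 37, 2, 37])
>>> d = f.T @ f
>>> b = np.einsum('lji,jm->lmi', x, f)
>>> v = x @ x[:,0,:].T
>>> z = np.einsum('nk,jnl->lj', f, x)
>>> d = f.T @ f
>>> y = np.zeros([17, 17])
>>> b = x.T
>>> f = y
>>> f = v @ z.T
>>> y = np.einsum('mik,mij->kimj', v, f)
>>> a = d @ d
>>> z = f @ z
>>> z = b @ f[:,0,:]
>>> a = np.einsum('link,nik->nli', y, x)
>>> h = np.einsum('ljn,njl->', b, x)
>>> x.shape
(5, 17, 7)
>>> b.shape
(7, 17, 5)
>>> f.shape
(5, 17, 7)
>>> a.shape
(5, 5, 17)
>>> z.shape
(7, 17, 7)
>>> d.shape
(2, 2)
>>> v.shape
(5, 17, 5)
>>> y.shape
(5, 17, 5, 7)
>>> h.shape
()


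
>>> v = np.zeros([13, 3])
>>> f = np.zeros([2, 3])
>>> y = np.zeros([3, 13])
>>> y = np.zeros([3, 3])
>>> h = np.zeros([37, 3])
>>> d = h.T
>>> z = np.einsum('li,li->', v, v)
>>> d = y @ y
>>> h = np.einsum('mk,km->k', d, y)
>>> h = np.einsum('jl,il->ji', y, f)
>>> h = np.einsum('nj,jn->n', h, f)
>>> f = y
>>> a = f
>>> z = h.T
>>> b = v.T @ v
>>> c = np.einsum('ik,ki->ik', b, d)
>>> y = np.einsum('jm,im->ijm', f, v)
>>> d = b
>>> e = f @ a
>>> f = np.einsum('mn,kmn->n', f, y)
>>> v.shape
(13, 3)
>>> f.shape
(3,)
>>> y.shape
(13, 3, 3)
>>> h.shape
(3,)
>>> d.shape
(3, 3)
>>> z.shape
(3,)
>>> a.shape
(3, 3)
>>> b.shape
(3, 3)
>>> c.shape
(3, 3)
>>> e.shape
(3, 3)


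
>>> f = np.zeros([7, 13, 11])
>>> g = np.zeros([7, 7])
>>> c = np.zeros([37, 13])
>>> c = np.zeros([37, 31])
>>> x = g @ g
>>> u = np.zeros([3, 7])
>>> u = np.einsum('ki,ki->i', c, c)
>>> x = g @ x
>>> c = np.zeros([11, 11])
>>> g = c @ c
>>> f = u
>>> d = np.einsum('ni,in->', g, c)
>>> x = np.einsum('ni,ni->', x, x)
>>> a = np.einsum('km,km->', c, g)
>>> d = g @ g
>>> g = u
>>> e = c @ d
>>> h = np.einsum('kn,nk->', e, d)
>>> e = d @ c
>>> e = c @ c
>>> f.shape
(31,)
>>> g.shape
(31,)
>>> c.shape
(11, 11)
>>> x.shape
()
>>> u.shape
(31,)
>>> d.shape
(11, 11)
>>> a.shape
()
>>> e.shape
(11, 11)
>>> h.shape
()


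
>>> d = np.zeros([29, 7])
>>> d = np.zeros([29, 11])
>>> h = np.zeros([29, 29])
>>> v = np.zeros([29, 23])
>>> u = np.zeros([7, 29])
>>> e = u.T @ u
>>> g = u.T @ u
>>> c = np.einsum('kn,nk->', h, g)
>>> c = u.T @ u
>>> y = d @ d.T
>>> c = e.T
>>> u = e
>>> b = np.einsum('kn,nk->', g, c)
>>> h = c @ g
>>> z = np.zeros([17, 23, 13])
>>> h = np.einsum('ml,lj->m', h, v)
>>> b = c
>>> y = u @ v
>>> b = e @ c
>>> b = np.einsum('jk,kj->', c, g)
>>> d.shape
(29, 11)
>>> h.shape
(29,)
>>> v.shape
(29, 23)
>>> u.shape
(29, 29)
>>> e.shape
(29, 29)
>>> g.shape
(29, 29)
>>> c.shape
(29, 29)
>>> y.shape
(29, 23)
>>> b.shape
()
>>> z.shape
(17, 23, 13)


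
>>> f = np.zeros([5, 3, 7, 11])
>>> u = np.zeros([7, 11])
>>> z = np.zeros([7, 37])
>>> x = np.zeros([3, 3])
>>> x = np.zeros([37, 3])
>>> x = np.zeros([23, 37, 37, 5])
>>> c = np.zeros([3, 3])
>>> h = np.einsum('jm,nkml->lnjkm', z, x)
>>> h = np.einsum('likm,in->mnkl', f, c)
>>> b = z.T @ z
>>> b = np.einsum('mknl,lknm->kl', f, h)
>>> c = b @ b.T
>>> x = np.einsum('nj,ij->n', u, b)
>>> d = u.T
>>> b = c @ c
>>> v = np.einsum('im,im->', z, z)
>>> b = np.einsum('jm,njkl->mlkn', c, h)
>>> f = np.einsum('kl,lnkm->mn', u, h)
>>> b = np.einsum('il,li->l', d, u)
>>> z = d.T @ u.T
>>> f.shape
(5, 3)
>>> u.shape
(7, 11)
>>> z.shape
(7, 7)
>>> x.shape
(7,)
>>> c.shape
(3, 3)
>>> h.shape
(11, 3, 7, 5)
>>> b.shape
(7,)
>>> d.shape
(11, 7)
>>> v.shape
()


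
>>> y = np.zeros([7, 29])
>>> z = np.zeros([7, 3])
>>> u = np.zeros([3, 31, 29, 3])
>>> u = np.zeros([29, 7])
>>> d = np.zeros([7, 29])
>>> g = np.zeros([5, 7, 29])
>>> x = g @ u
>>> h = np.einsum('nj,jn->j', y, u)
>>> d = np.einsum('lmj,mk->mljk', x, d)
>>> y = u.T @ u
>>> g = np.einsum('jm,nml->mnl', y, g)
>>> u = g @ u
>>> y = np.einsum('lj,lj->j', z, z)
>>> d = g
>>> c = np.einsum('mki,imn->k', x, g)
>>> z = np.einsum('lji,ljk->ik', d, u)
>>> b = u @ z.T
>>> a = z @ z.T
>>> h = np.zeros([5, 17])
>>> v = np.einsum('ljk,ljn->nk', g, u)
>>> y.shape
(3,)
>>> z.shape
(29, 7)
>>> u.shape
(7, 5, 7)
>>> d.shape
(7, 5, 29)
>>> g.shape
(7, 5, 29)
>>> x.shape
(5, 7, 7)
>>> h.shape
(5, 17)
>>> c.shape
(7,)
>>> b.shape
(7, 5, 29)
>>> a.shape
(29, 29)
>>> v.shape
(7, 29)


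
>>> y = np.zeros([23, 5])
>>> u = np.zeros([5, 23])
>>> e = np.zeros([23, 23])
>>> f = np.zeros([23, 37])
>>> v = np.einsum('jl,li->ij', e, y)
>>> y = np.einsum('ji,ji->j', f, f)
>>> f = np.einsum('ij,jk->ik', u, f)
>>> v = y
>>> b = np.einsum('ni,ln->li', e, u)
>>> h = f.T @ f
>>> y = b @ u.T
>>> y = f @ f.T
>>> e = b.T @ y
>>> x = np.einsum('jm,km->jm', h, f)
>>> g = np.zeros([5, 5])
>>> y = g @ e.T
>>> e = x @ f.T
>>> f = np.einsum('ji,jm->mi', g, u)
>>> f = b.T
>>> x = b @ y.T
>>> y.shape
(5, 23)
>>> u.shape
(5, 23)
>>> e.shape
(37, 5)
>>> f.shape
(23, 5)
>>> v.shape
(23,)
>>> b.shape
(5, 23)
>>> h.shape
(37, 37)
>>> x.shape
(5, 5)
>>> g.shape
(5, 5)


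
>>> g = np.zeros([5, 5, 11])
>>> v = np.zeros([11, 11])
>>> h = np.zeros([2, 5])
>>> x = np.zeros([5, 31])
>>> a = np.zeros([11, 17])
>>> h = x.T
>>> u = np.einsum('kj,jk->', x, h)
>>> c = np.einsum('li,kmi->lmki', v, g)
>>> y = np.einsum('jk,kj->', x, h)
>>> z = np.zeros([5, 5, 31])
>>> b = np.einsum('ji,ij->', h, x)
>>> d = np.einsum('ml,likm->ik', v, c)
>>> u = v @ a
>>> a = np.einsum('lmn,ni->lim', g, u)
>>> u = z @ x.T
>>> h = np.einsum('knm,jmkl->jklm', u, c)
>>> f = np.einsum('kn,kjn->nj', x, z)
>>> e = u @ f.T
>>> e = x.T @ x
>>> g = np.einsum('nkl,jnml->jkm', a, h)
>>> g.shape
(11, 17, 11)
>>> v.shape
(11, 11)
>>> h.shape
(11, 5, 11, 5)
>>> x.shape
(5, 31)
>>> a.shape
(5, 17, 5)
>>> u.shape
(5, 5, 5)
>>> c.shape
(11, 5, 5, 11)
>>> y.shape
()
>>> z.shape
(5, 5, 31)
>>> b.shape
()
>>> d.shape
(5, 5)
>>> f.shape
(31, 5)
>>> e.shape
(31, 31)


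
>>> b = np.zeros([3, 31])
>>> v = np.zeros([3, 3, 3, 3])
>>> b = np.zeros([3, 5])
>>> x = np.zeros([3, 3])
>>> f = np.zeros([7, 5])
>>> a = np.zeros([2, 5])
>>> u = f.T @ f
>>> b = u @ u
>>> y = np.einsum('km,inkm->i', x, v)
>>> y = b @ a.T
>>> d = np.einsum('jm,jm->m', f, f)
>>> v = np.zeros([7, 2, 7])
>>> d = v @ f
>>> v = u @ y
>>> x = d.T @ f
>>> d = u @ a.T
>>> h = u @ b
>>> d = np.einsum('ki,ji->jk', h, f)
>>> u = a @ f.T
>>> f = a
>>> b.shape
(5, 5)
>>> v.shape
(5, 2)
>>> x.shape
(5, 2, 5)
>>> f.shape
(2, 5)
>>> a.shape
(2, 5)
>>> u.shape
(2, 7)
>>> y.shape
(5, 2)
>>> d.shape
(7, 5)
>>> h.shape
(5, 5)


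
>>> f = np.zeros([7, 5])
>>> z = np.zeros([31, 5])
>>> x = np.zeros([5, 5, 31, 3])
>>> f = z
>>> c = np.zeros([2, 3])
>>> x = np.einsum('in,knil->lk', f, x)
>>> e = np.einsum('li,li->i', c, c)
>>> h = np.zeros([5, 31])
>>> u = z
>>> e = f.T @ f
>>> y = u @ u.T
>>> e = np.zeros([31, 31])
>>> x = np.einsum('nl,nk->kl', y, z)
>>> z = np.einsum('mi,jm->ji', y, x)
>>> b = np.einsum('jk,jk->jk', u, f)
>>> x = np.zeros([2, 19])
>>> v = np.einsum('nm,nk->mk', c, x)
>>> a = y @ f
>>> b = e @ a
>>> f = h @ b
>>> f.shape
(5, 5)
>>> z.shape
(5, 31)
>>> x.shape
(2, 19)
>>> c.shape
(2, 3)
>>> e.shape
(31, 31)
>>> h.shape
(5, 31)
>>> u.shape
(31, 5)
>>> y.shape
(31, 31)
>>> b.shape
(31, 5)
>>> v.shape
(3, 19)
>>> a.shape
(31, 5)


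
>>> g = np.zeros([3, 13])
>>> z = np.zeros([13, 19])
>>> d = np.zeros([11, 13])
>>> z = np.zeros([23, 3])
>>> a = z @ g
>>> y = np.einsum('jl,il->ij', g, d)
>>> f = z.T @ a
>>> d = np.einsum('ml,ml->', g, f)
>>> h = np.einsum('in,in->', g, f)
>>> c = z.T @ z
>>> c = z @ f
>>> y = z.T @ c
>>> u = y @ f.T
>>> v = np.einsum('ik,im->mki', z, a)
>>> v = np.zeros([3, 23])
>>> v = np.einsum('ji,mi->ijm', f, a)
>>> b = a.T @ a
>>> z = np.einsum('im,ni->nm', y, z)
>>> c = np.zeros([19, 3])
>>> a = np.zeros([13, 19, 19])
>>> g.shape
(3, 13)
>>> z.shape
(23, 13)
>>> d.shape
()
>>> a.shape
(13, 19, 19)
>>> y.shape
(3, 13)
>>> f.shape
(3, 13)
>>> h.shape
()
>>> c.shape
(19, 3)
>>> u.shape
(3, 3)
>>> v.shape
(13, 3, 23)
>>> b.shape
(13, 13)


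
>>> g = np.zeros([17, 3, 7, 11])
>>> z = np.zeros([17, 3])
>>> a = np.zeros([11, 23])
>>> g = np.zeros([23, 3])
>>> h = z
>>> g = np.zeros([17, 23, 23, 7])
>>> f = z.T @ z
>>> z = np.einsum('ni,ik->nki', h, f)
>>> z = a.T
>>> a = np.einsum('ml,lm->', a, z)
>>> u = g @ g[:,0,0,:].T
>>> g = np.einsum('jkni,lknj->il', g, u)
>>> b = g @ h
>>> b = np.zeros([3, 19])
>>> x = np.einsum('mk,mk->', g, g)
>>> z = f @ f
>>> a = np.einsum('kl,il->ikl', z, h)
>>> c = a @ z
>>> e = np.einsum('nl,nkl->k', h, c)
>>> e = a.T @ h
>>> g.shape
(7, 17)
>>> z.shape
(3, 3)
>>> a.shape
(17, 3, 3)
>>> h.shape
(17, 3)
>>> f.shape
(3, 3)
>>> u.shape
(17, 23, 23, 17)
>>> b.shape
(3, 19)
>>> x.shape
()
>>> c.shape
(17, 3, 3)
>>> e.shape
(3, 3, 3)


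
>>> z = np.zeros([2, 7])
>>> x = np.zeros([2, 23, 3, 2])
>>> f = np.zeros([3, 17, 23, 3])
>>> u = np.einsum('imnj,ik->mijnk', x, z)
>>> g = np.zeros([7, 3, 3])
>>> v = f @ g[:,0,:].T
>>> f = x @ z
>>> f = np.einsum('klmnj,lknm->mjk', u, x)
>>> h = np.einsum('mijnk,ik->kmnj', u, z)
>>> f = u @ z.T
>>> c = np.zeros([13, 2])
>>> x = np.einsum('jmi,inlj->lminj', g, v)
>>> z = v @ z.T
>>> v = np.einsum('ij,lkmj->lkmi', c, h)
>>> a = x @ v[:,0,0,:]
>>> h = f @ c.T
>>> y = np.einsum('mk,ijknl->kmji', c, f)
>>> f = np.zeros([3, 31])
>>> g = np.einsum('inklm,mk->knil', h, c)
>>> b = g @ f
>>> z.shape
(3, 17, 23, 2)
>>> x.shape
(23, 3, 3, 17, 7)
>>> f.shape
(3, 31)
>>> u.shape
(23, 2, 2, 3, 7)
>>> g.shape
(2, 2, 23, 3)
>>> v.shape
(7, 23, 3, 13)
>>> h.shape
(23, 2, 2, 3, 13)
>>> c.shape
(13, 2)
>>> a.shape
(23, 3, 3, 17, 13)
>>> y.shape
(2, 13, 2, 23)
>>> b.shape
(2, 2, 23, 31)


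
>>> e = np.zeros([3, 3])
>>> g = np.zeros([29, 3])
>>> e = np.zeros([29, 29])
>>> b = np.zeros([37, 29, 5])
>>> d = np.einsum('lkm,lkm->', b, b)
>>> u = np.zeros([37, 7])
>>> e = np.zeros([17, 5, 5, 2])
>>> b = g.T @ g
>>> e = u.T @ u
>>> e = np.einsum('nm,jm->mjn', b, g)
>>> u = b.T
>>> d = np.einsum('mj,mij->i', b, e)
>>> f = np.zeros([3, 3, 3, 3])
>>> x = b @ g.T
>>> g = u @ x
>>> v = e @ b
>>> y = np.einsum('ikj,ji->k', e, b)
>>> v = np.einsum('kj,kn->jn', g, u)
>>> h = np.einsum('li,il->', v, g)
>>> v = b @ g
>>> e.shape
(3, 29, 3)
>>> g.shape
(3, 29)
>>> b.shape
(3, 3)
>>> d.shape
(29,)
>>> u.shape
(3, 3)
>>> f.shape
(3, 3, 3, 3)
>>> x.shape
(3, 29)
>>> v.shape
(3, 29)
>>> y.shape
(29,)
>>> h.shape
()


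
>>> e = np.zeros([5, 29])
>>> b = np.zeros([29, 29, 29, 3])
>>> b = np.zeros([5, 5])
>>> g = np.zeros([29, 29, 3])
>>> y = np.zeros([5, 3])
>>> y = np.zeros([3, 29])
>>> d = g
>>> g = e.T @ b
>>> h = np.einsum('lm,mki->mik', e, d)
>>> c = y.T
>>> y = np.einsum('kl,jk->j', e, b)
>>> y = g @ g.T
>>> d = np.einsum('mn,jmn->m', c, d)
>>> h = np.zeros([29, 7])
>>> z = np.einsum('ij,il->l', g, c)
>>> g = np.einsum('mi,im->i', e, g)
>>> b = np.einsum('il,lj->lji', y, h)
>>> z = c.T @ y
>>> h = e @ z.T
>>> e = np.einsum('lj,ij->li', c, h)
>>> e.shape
(29, 5)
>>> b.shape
(29, 7, 29)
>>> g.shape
(29,)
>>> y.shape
(29, 29)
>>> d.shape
(29,)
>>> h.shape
(5, 3)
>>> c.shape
(29, 3)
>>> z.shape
(3, 29)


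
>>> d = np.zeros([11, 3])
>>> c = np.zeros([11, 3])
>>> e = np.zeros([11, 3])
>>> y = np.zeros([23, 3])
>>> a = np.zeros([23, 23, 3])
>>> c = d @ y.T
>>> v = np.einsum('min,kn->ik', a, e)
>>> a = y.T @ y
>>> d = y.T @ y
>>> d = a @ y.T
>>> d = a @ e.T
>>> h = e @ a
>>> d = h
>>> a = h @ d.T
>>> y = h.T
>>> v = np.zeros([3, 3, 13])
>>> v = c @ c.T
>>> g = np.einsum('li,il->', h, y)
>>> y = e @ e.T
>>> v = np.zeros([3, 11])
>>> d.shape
(11, 3)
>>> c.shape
(11, 23)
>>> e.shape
(11, 3)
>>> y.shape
(11, 11)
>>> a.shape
(11, 11)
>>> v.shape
(3, 11)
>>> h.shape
(11, 3)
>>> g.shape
()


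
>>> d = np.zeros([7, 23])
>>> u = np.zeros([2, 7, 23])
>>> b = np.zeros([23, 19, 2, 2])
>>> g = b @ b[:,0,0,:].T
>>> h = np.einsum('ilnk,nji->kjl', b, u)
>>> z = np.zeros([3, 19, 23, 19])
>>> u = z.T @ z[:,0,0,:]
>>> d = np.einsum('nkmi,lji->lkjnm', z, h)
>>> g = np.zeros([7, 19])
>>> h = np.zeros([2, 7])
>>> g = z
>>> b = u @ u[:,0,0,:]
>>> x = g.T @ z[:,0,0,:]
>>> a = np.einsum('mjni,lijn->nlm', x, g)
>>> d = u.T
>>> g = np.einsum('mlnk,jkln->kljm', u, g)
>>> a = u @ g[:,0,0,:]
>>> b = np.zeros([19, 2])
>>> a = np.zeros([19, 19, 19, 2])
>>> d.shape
(19, 19, 23, 19)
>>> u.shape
(19, 23, 19, 19)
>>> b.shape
(19, 2)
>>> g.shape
(19, 23, 3, 19)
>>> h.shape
(2, 7)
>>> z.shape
(3, 19, 23, 19)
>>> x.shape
(19, 23, 19, 19)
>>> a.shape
(19, 19, 19, 2)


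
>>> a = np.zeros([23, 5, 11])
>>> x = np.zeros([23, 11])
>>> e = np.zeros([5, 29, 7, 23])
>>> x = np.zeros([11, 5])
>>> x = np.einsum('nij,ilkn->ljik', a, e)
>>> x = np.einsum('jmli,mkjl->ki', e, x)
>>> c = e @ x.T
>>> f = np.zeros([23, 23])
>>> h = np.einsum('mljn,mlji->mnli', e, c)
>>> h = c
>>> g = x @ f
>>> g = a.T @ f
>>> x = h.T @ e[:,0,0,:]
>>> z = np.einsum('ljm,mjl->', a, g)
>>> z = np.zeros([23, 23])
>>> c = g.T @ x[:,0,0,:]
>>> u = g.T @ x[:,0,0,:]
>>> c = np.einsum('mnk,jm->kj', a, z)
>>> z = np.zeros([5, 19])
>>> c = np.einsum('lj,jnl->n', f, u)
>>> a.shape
(23, 5, 11)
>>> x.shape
(11, 7, 29, 23)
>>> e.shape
(5, 29, 7, 23)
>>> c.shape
(5,)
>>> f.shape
(23, 23)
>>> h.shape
(5, 29, 7, 11)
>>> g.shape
(11, 5, 23)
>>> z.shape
(5, 19)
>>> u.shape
(23, 5, 23)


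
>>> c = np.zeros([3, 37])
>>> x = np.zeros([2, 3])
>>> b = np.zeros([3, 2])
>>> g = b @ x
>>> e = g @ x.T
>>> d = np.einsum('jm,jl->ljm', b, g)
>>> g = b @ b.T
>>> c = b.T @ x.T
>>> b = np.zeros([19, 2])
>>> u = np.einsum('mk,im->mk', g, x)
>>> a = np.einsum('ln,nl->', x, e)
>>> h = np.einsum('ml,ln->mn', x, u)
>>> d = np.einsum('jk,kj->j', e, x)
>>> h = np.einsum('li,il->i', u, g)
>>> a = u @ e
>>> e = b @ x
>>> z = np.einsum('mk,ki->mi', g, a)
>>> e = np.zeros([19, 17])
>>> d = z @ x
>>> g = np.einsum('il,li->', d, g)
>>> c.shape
(2, 2)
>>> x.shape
(2, 3)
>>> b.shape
(19, 2)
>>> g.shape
()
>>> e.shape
(19, 17)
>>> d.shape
(3, 3)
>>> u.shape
(3, 3)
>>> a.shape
(3, 2)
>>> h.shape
(3,)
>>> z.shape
(3, 2)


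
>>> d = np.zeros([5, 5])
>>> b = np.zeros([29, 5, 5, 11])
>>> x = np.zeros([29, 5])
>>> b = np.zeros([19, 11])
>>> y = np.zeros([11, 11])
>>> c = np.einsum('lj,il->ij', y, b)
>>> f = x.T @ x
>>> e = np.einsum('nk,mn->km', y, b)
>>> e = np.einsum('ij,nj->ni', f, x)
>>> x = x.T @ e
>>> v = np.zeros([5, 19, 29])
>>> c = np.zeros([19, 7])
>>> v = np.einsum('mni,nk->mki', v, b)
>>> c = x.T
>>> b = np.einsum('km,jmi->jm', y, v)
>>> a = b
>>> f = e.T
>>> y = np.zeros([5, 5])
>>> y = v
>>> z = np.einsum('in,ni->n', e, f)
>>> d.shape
(5, 5)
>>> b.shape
(5, 11)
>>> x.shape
(5, 5)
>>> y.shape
(5, 11, 29)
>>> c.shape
(5, 5)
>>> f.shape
(5, 29)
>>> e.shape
(29, 5)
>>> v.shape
(5, 11, 29)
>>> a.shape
(5, 11)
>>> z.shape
(5,)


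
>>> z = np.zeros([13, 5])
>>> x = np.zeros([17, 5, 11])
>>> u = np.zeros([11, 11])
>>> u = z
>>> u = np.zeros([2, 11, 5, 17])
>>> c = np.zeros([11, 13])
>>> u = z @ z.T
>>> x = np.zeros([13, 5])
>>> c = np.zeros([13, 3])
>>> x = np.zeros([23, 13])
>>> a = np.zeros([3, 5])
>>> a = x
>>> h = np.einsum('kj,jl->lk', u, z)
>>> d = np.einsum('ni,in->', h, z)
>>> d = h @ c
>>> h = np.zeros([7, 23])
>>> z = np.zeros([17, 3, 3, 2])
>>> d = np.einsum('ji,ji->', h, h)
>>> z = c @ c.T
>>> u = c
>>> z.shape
(13, 13)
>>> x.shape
(23, 13)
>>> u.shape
(13, 3)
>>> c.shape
(13, 3)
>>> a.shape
(23, 13)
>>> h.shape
(7, 23)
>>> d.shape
()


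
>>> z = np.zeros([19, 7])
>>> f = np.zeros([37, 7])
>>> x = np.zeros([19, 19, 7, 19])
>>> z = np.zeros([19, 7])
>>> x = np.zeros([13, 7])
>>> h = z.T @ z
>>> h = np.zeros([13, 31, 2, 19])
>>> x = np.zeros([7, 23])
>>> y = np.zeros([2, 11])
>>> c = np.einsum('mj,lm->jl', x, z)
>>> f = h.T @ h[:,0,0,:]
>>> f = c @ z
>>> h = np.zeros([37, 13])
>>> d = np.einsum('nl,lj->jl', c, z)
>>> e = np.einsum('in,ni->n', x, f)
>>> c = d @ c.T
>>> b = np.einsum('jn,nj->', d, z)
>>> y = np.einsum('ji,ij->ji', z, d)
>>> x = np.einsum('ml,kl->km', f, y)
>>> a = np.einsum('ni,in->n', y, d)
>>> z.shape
(19, 7)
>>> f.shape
(23, 7)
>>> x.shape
(19, 23)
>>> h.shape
(37, 13)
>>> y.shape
(19, 7)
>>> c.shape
(7, 23)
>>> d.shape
(7, 19)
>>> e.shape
(23,)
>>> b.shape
()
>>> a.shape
(19,)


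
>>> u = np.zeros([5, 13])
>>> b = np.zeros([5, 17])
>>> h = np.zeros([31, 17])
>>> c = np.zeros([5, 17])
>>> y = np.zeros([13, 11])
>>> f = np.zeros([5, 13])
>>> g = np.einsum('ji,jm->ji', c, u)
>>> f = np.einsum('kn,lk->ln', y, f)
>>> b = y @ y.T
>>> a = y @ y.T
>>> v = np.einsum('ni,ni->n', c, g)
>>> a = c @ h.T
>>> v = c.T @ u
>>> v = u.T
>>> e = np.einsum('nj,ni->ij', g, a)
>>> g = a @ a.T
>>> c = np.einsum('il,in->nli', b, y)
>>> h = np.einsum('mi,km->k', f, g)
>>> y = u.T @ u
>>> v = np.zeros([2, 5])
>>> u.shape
(5, 13)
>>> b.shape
(13, 13)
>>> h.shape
(5,)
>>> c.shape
(11, 13, 13)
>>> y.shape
(13, 13)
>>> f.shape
(5, 11)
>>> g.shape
(5, 5)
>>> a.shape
(5, 31)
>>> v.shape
(2, 5)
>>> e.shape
(31, 17)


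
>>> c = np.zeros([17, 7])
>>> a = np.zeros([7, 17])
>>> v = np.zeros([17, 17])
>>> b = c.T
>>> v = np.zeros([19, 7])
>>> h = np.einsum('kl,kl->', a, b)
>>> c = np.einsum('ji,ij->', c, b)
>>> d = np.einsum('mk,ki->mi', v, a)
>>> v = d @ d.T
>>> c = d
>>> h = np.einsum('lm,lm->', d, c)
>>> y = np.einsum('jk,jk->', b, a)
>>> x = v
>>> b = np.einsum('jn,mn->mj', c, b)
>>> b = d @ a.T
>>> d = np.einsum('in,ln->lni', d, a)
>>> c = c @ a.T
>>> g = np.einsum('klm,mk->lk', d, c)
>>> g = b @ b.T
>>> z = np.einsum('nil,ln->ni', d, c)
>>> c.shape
(19, 7)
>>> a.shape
(7, 17)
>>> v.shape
(19, 19)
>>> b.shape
(19, 7)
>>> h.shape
()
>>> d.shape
(7, 17, 19)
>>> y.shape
()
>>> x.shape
(19, 19)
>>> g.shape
(19, 19)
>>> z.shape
(7, 17)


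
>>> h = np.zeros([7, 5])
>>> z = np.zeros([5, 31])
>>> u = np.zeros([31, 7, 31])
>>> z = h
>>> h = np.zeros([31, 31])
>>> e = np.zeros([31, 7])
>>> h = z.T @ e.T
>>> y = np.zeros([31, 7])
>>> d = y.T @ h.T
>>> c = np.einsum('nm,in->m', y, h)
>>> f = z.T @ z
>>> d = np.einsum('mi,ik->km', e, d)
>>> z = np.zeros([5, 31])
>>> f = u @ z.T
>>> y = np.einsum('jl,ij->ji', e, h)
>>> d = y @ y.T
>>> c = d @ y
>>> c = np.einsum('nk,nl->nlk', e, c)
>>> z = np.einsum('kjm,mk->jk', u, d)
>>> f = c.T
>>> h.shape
(5, 31)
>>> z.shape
(7, 31)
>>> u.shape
(31, 7, 31)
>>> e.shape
(31, 7)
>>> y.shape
(31, 5)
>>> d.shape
(31, 31)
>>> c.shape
(31, 5, 7)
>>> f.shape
(7, 5, 31)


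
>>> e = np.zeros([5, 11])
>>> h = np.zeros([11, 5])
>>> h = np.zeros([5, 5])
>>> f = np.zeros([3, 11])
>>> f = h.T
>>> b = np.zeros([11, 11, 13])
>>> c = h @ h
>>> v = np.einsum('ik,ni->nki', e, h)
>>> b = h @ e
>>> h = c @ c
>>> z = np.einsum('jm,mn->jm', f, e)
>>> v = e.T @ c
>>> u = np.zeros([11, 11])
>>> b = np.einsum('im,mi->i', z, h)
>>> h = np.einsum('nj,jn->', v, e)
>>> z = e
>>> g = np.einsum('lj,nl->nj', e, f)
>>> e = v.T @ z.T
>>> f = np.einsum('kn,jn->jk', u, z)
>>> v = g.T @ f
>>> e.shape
(5, 5)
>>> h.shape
()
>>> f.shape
(5, 11)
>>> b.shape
(5,)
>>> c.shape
(5, 5)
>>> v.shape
(11, 11)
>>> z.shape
(5, 11)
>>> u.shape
(11, 11)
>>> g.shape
(5, 11)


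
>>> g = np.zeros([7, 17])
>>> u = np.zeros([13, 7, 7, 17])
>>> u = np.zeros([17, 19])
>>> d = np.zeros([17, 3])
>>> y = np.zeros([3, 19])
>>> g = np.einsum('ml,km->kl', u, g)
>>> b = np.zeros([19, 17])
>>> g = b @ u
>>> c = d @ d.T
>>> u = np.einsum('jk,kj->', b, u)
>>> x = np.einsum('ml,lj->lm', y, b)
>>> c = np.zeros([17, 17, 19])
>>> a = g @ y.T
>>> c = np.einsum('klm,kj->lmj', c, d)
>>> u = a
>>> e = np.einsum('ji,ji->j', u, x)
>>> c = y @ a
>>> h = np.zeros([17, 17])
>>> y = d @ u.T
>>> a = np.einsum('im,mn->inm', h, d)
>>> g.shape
(19, 19)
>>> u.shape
(19, 3)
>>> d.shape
(17, 3)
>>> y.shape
(17, 19)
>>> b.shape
(19, 17)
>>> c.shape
(3, 3)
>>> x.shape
(19, 3)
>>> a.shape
(17, 3, 17)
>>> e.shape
(19,)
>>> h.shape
(17, 17)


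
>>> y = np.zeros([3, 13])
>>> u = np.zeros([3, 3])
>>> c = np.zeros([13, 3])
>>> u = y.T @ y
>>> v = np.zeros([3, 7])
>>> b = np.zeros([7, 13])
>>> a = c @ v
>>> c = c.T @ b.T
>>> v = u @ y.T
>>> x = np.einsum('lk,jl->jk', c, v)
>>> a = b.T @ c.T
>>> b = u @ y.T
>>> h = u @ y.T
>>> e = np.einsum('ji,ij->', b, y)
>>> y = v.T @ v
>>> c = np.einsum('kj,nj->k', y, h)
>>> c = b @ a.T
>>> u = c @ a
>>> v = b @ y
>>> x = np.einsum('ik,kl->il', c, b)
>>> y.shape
(3, 3)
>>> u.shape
(13, 3)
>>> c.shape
(13, 13)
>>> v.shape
(13, 3)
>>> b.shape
(13, 3)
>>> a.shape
(13, 3)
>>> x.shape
(13, 3)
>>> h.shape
(13, 3)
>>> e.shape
()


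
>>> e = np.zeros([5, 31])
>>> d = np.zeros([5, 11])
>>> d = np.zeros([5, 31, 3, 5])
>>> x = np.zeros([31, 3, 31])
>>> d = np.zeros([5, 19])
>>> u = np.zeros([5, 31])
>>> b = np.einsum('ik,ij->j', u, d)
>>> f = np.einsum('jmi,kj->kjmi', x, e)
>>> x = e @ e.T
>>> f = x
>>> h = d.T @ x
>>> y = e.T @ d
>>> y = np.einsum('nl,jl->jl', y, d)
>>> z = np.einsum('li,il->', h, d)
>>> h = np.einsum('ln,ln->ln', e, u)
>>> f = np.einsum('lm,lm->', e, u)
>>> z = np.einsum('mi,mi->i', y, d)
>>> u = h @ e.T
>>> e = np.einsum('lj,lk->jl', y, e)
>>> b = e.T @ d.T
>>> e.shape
(19, 5)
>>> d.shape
(5, 19)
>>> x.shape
(5, 5)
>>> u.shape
(5, 5)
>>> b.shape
(5, 5)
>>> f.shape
()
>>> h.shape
(5, 31)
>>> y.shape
(5, 19)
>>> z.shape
(19,)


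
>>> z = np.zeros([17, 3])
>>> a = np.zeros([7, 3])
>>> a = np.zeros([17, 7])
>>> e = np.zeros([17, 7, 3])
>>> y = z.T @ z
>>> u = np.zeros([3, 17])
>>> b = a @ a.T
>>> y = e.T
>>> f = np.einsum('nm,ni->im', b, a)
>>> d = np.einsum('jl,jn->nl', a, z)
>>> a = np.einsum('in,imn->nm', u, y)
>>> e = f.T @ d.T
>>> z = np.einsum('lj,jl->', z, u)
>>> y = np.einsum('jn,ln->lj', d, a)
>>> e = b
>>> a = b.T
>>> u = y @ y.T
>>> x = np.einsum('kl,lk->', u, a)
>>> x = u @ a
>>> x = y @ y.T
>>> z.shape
()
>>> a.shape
(17, 17)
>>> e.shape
(17, 17)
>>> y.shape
(17, 3)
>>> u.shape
(17, 17)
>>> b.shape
(17, 17)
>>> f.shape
(7, 17)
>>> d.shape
(3, 7)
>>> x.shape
(17, 17)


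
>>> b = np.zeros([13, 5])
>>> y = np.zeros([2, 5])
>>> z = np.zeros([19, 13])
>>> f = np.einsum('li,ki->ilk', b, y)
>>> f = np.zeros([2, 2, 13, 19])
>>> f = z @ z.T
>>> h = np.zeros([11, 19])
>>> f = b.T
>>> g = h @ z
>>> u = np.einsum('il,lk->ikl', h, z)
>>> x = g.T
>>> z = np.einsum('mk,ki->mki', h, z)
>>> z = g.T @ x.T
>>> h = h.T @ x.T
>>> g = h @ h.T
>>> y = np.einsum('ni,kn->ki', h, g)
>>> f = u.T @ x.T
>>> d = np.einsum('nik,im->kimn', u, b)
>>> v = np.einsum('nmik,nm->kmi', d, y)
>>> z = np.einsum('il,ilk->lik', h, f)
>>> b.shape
(13, 5)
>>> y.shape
(19, 13)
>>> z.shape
(13, 19, 13)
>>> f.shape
(19, 13, 13)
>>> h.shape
(19, 13)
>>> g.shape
(19, 19)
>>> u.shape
(11, 13, 19)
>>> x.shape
(13, 11)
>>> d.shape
(19, 13, 5, 11)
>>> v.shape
(11, 13, 5)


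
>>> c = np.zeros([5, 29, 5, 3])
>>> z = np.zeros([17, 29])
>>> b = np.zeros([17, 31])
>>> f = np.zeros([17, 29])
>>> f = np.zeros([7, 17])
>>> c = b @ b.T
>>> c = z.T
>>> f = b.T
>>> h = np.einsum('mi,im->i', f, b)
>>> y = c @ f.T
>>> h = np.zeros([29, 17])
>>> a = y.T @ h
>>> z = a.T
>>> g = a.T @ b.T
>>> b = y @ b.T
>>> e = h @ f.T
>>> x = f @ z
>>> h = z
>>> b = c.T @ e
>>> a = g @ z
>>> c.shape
(29, 17)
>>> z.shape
(17, 31)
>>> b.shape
(17, 31)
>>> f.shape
(31, 17)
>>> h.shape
(17, 31)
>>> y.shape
(29, 31)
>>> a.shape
(17, 31)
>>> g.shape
(17, 17)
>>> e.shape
(29, 31)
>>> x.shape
(31, 31)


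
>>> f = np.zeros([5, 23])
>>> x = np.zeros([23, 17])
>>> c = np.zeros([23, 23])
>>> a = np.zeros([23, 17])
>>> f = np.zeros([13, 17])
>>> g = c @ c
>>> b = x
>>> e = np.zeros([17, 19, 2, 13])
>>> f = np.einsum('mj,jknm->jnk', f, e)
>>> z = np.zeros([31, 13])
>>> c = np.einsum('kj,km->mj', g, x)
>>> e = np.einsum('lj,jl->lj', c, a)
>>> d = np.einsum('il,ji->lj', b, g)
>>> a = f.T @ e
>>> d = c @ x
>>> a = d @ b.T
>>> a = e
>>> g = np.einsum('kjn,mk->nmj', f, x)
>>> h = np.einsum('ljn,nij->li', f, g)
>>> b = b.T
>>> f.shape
(17, 2, 19)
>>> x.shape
(23, 17)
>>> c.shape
(17, 23)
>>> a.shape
(17, 23)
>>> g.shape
(19, 23, 2)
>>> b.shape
(17, 23)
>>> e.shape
(17, 23)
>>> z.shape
(31, 13)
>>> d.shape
(17, 17)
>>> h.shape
(17, 23)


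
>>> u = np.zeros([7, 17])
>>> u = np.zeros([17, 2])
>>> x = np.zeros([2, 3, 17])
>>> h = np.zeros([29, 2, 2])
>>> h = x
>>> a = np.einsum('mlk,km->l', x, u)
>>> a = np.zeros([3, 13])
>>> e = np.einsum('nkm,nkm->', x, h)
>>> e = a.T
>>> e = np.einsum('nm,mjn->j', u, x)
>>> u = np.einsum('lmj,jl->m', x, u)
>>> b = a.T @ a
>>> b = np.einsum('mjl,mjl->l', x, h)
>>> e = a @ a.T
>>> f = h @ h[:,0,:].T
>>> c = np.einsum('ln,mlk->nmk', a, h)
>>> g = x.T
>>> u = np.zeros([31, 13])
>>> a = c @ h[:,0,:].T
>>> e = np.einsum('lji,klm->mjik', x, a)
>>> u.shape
(31, 13)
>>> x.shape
(2, 3, 17)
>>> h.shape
(2, 3, 17)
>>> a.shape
(13, 2, 2)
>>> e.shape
(2, 3, 17, 13)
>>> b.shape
(17,)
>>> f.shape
(2, 3, 2)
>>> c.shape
(13, 2, 17)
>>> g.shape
(17, 3, 2)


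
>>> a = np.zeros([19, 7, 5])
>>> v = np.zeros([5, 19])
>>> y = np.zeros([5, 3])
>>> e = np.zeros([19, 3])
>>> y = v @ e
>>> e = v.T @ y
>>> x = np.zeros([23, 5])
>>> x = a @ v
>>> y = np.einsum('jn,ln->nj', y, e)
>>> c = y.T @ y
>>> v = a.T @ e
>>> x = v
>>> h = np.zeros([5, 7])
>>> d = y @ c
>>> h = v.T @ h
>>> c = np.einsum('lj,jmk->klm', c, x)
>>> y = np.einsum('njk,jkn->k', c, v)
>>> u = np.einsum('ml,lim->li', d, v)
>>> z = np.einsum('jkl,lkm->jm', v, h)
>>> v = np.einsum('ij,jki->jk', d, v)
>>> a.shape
(19, 7, 5)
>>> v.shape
(5, 7)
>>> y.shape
(7,)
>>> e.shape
(19, 3)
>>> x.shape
(5, 7, 3)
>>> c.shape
(3, 5, 7)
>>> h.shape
(3, 7, 7)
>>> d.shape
(3, 5)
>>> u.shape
(5, 7)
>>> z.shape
(5, 7)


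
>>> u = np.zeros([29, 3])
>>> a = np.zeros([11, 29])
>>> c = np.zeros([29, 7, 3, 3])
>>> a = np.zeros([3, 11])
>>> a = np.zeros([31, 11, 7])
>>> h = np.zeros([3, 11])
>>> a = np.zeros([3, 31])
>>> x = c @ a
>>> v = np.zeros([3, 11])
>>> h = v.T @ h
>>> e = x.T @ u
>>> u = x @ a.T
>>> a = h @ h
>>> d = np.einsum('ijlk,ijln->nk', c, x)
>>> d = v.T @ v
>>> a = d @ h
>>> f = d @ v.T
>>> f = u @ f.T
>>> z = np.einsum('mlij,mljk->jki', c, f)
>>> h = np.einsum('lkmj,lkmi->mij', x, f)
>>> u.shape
(29, 7, 3, 3)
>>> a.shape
(11, 11)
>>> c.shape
(29, 7, 3, 3)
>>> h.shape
(3, 11, 31)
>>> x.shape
(29, 7, 3, 31)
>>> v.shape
(3, 11)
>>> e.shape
(31, 3, 7, 3)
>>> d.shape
(11, 11)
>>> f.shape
(29, 7, 3, 11)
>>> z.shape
(3, 11, 3)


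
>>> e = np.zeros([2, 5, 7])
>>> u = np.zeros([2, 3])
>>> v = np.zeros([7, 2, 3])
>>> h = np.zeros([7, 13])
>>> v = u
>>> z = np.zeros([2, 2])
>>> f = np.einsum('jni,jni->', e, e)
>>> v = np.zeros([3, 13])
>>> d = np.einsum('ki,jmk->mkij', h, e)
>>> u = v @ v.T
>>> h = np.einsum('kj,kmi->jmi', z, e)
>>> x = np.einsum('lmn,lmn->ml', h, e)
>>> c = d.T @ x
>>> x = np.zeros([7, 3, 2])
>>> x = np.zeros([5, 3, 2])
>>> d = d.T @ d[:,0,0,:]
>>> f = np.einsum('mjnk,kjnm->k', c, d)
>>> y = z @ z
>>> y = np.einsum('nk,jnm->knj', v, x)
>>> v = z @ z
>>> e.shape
(2, 5, 7)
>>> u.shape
(3, 3)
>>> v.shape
(2, 2)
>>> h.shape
(2, 5, 7)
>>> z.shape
(2, 2)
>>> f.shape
(2,)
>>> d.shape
(2, 13, 7, 2)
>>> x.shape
(5, 3, 2)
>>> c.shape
(2, 13, 7, 2)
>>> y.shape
(13, 3, 5)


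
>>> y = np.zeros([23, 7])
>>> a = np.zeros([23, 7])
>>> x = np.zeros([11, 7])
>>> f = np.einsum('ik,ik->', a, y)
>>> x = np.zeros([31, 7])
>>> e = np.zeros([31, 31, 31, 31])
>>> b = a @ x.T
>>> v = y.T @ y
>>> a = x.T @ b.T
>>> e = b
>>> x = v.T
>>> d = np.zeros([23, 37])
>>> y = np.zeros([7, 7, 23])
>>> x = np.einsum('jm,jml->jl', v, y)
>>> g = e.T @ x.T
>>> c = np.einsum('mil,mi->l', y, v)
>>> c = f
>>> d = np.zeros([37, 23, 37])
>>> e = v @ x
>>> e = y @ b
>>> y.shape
(7, 7, 23)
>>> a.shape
(7, 23)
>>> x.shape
(7, 23)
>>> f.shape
()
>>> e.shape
(7, 7, 31)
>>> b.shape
(23, 31)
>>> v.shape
(7, 7)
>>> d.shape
(37, 23, 37)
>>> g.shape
(31, 7)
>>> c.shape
()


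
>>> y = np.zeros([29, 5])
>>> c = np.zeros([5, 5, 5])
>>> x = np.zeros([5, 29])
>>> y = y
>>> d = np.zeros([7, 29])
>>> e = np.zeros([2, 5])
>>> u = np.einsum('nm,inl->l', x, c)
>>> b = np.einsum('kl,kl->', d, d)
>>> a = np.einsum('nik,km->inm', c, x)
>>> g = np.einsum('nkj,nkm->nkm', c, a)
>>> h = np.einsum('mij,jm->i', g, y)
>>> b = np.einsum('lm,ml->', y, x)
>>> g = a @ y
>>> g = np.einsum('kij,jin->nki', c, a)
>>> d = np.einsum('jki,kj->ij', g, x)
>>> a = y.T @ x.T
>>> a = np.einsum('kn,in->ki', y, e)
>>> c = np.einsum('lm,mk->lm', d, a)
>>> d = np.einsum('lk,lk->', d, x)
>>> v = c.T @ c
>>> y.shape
(29, 5)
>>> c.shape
(5, 29)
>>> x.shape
(5, 29)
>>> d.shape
()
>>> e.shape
(2, 5)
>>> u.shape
(5,)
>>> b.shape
()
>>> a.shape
(29, 2)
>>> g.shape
(29, 5, 5)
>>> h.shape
(5,)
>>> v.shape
(29, 29)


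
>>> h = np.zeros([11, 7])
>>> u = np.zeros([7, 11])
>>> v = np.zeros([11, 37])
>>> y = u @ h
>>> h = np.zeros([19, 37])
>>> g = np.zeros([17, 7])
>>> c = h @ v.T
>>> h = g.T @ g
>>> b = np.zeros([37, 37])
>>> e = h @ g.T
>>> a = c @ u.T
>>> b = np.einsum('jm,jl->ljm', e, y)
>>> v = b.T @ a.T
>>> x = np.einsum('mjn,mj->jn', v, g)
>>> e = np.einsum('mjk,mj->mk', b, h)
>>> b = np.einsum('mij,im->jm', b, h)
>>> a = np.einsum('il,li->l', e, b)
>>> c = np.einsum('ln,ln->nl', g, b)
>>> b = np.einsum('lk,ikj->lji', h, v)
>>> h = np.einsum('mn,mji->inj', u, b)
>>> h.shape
(17, 11, 19)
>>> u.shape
(7, 11)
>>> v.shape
(17, 7, 19)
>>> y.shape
(7, 7)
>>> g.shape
(17, 7)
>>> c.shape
(7, 17)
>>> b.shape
(7, 19, 17)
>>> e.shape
(7, 17)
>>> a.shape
(17,)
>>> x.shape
(7, 19)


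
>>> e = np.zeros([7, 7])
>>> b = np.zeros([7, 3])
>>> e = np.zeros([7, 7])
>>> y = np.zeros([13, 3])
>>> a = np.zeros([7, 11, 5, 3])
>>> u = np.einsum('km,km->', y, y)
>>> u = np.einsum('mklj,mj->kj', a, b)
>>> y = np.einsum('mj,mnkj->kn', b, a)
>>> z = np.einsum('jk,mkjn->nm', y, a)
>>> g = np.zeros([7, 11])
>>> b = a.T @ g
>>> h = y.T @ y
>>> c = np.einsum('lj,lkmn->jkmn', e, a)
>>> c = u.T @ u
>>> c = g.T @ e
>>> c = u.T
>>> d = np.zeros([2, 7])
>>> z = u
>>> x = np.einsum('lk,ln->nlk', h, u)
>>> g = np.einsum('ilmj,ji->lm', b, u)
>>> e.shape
(7, 7)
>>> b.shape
(3, 5, 11, 11)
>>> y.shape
(5, 11)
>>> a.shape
(7, 11, 5, 3)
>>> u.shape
(11, 3)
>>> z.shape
(11, 3)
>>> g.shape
(5, 11)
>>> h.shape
(11, 11)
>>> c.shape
(3, 11)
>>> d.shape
(2, 7)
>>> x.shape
(3, 11, 11)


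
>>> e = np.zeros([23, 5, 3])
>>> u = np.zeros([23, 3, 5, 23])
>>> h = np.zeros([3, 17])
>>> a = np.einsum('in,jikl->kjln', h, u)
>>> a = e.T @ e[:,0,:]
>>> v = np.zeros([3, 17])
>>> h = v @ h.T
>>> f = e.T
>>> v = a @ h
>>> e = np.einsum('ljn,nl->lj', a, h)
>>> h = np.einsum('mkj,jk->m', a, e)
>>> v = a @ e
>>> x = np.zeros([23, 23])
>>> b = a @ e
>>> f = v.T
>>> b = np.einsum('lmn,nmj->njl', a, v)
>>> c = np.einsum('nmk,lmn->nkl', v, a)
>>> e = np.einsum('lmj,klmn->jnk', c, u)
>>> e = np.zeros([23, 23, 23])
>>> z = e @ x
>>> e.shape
(23, 23, 23)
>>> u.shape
(23, 3, 5, 23)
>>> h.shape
(3,)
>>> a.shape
(3, 5, 3)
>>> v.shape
(3, 5, 5)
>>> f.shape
(5, 5, 3)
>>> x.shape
(23, 23)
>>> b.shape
(3, 5, 3)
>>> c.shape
(3, 5, 3)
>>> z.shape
(23, 23, 23)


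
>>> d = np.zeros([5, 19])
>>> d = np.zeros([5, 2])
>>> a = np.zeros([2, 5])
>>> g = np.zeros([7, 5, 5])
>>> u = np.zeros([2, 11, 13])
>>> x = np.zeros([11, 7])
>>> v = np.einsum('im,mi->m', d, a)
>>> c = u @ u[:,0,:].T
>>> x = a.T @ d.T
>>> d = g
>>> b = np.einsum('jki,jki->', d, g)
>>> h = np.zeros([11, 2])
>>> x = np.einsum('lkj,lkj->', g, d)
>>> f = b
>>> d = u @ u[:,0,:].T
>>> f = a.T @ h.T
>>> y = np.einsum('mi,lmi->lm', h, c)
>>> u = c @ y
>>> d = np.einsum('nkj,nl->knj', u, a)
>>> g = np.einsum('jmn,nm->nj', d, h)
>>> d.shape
(11, 2, 11)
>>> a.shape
(2, 5)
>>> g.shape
(11, 11)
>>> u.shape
(2, 11, 11)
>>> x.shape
()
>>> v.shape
(2,)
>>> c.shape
(2, 11, 2)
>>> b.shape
()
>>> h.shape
(11, 2)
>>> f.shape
(5, 11)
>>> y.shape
(2, 11)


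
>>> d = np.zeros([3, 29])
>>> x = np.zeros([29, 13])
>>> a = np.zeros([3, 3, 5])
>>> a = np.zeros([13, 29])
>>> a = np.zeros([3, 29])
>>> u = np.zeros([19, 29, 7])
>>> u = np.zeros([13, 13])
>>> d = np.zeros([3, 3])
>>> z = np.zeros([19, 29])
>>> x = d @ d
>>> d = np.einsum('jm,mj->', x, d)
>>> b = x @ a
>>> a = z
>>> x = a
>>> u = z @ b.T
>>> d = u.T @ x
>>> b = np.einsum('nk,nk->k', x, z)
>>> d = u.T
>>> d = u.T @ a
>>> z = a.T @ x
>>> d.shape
(3, 29)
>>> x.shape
(19, 29)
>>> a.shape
(19, 29)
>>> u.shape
(19, 3)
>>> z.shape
(29, 29)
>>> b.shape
(29,)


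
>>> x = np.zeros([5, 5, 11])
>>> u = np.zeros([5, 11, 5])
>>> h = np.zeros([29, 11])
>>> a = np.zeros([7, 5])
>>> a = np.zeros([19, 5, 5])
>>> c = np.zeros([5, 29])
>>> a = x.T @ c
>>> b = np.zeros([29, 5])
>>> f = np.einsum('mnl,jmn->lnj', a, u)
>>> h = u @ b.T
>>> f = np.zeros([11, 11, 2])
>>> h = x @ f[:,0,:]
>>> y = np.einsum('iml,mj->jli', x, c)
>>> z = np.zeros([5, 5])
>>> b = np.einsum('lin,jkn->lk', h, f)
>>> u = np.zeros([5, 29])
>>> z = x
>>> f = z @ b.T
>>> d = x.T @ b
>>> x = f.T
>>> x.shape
(5, 5, 5)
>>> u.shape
(5, 29)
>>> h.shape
(5, 5, 2)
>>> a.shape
(11, 5, 29)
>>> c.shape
(5, 29)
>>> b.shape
(5, 11)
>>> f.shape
(5, 5, 5)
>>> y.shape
(29, 11, 5)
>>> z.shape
(5, 5, 11)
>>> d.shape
(11, 5, 11)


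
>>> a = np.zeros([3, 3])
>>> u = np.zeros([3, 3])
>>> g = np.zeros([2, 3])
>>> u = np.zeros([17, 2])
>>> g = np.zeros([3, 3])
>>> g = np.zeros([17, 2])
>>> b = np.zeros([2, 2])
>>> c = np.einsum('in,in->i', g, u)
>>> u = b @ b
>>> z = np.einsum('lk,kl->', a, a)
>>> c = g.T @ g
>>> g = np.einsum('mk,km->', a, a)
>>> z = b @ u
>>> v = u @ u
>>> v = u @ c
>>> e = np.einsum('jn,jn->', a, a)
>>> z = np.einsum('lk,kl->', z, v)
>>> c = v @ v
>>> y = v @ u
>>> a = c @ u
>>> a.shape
(2, 2)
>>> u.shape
(2, 2)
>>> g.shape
()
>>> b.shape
(2, 2)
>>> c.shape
(2, 2)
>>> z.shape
()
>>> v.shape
(2, 2)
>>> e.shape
()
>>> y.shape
(2, 2)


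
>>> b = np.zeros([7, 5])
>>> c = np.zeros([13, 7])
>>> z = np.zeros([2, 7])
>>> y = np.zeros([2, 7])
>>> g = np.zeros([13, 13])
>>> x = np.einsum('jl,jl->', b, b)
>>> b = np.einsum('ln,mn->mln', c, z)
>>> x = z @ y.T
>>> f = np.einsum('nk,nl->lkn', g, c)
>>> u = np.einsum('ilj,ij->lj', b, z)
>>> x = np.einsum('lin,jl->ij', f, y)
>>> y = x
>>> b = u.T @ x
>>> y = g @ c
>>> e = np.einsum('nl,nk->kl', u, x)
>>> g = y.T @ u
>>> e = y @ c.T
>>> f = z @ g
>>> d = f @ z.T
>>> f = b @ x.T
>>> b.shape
(7, 2)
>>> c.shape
(13, 7)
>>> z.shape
(2, 7)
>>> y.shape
(13, 7)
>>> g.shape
(7, 7)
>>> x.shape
(13, 2)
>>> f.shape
(7, 13)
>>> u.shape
(13, 7)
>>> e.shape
(13, 13)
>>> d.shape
(2, 2)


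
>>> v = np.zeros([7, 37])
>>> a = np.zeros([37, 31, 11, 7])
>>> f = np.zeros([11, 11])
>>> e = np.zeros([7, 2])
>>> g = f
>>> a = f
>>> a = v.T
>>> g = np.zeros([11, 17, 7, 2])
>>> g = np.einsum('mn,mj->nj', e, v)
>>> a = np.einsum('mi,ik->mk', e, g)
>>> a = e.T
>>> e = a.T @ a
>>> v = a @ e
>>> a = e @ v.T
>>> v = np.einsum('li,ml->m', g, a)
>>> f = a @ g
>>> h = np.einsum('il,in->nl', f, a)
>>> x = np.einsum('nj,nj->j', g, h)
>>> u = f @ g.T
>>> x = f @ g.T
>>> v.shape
(7,)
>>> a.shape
(7, 2)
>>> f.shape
(7, 37)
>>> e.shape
(7, 7)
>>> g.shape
(2, 37)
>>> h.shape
(2, 37)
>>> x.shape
(7, 2)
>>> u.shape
(7, 2)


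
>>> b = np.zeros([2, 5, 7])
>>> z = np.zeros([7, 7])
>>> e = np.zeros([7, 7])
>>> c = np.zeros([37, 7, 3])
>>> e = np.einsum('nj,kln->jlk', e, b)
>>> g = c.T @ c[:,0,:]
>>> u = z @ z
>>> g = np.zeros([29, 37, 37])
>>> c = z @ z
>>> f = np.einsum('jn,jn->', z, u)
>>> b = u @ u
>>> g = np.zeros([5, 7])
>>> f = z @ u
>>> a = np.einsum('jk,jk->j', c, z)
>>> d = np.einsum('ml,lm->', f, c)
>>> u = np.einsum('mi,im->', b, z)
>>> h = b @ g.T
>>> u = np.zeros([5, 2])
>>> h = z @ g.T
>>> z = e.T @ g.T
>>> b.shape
(7, 7)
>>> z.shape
(2, 5, 5)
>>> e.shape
(7, 5, 2)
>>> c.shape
(7, 7)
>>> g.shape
(5, 7)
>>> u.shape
(5, 2)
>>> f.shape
(7, 7)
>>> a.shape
(7,)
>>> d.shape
()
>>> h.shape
(7, 5)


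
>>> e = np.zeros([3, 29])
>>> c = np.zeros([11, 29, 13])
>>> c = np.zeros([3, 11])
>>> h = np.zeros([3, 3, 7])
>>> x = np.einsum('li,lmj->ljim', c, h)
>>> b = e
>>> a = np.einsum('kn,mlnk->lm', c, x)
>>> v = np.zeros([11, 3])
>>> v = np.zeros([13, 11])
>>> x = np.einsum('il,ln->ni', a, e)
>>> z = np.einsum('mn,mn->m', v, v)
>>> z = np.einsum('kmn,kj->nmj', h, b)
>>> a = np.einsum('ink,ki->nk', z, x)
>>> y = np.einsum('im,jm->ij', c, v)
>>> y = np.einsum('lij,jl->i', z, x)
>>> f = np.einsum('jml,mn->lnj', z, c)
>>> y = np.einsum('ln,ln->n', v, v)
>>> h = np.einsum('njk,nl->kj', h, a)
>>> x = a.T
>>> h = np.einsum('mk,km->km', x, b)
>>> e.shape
(3, 29)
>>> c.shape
(3, 11)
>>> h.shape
(3, 29)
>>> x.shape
(29, 3)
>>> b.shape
(3, 29)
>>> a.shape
(3, 29)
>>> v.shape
(13, 11)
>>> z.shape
(7, 3, 29)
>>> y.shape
(11,)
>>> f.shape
(29, 11, 7)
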